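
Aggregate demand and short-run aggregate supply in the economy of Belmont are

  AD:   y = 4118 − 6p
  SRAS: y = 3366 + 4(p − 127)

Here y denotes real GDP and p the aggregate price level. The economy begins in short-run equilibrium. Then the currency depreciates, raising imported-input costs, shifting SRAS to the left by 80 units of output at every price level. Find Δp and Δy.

Δp = +8, Δy = -48

This is a negative supply shock: SRAS shifts left.
New SRAS: y = 2778 + 4p.
Set AD = SRAS: 4118 − 6p = 2778 + 4p, so 1340 = 10p and p = 134.
y = 4118 − 6·134 = 3314.
Initially p = 126, y = 3362, so Δp = +8 and Δy = -48.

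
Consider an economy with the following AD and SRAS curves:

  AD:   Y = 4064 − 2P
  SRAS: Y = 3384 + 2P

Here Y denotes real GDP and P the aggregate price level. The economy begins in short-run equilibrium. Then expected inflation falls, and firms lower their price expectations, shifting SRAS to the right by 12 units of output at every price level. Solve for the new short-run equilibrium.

This is a positive supply shock: SRAS shifts right.
New SRAS: Y = 3396 + 2P.
Set AD = SRAS: 4064 − 2P = 3396 + 2P, so 668 = 4P and P = 167.
Y = 4064 − 2·167 = 3730.

P = 167, Y = 3730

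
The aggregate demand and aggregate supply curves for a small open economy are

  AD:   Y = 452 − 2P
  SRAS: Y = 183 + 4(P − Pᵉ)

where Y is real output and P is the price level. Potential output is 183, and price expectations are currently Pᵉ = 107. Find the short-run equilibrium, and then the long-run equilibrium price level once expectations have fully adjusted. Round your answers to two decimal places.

Short run: P = 116.17, Y = 219.67. Long run: P = 134.50.

Short run: with Pᵉ = 107, SRAS is Y = 4P − 245. Setting AD = SRAS gives 697 = 6P, so P = 116.17 and Y = 452 − 2P = 219.67.
Output 219.67 is above potential 183, so over time expected prices rise and SRAS shifts left until Y returns to 183.
Long run: Y = 183 on the AD curve gives 183 = 452 − 2P, so P = 134.50.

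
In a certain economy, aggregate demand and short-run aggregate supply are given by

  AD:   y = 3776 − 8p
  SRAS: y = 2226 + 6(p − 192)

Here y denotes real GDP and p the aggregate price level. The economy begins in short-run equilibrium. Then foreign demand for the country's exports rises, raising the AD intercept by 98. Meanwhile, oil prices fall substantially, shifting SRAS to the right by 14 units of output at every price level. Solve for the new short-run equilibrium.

After both shocks: AD is y = 3874 − 8p and SRAS is y = 1088 + 6p.
Setting them equal: 2786 = 14p, so p = 199.
y = 3874 − 8·199 = 2282.

p = 199, y = 2282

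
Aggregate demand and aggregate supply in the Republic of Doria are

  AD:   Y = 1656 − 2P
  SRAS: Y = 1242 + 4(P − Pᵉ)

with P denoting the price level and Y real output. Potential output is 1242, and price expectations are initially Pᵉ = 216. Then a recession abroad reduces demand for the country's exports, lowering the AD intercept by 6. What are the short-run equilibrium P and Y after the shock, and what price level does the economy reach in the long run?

Short run: P = 212, Y = 1226. Long run: P = 204.

AD shifts left: new AD is Y = 1650 − 2P. With Pᵉ = 216, SRAS is Y = 378 + 4P.
Short run: 1650 − 2P = 378 + 4P gives 1272 = 6P, so P = 212 and Y = 1650 − 2·212 = 1226.
Y = 1226 is below potential 1242; expectations adjust and SRAS shifts right until Y = 1242.
Long run: on the new AD curve, 1242 = 1650 − 2P gives P = 204.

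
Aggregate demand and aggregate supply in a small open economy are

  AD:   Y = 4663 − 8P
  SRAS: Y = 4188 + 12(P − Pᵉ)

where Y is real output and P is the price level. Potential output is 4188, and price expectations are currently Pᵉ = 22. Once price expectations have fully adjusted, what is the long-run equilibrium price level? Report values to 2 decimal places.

Short run: with Pᵉ = 22, SRAS is Y = 3924 + 12P. Setting AD = SRAS gives 739 = 20P, so P = 36.95 and Y = 4663 − 8P = 4367.40.
Output 4367.40 is above potential 4188, so over time expected prices rise and SRAS shifts left until Y returns to 4188.
Long run: Y = 4188 on the AD curve gives 4188 = 4663 − 8P, so P = 59.38.

Long-run P = 59.38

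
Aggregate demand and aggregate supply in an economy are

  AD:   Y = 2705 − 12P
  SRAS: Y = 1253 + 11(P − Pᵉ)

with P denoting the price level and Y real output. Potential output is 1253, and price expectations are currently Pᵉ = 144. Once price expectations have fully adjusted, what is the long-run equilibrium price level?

Long-run P = 121

Short run: with Pᵉ = 144, SRAS is Y = 11P − 331. Setting AD = SRAS gives 3036 = 23P, so P = 132 and Y = 2705 − 12·132 = 1121.
Output 1121 is below potential 1253, so over time expected prices fall and SRAS shifts right until Y returns to 1253.
Long run: Y = 1253 on the AD curve gives 1253 = 2705 − 12P, so P = 121.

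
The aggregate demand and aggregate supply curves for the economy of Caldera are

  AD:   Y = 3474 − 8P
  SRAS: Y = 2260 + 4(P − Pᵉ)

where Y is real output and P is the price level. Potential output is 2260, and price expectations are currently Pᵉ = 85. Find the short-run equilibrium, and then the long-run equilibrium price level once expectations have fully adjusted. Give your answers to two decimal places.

Short run: with Pᵉ = 85, SRAS is Y = 1920 + 4P. Setting AD = SRAS gives 1554 = 12P, so P = 129.50 and Y = 3474 − 8P = 2438.00.
Output 2438.00 is above potential 2260, so over time expected prices rise and SRAS shifts left until Y returns to 2260.
Long run: Y = 2260 on the AD curve gives 2260 = 3474 − 8P, so P = 151.75.

Short run: P = 129.50, Y = 2438.00. Long run: P = 151.75.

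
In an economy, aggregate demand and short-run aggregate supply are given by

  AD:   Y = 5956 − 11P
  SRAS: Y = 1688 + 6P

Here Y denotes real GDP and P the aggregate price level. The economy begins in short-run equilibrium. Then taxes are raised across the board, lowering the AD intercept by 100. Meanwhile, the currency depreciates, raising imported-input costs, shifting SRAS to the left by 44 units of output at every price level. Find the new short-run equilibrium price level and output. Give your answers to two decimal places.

After both shocks: AD is Y = 5856 − 11P and SRAS is Y = 1644 + 6P.
Setting them equal: 4212 = 17P, so P = 247.76.
Substituting into AD, Y = 3130.59.

P = 247.76, Y = 3130.59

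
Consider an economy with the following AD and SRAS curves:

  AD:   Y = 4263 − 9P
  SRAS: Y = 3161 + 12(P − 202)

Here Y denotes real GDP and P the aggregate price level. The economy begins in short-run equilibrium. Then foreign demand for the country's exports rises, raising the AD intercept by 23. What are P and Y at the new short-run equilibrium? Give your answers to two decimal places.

This is a positive demand shock: AD shifts right.
New AD: Y = 4286 − 9P.
SRAS can be written Y = 737 + 12P.
Set AD = SRAS: 4286 − 9P = 737 + 12P, so 3549 = 21P and P = 169.00.
Substituting into AD, Y = 2765.00.

P = 169.00, Y = 2765.00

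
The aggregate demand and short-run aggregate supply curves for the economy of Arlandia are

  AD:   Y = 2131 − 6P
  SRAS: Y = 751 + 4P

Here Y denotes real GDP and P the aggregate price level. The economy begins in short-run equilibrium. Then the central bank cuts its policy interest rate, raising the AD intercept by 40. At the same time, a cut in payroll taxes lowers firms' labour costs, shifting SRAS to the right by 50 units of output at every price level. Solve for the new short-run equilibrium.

After both shocks: AD is Y = 2171 − 6P and SRAS is Y = 801 + 4P.
Setting them equal: 1370 = 10P, so P = 137.
Y = 2171 − 6·137 = 1349.

P = 137, Y = 1349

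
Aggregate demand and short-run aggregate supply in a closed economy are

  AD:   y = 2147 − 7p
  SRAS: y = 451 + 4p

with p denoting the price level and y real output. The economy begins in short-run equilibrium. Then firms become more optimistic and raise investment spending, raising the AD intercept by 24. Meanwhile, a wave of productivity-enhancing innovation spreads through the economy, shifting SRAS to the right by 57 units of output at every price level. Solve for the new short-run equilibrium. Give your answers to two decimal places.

After both shocks: AD is y = 2171 − 7p and SRAS is y = 508 + 4p.
Setting them equal: 1663 = 11p, so p = 151.18.
Substituting into AD, y = 1112.73.

p = 151.18, y = 1112.73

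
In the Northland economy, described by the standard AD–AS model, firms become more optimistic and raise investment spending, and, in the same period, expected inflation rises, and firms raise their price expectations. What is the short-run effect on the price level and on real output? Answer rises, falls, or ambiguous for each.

The first event is a positive demand shock: AD shifts right, which by itself pushes P up and Y up.
The second is an adverse supply shock: SRAS shifts left, which by itself pushes P up and Y down.
Both shocks push P up, so P rises. The two shocks push Y in opposite directions, so the effect on Y is ambiguous.

Price level: rises; output: ambiguous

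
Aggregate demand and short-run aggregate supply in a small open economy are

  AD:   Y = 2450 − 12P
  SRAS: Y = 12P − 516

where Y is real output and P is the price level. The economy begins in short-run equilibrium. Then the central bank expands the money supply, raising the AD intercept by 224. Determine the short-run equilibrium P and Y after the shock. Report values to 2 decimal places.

P = 132.92, Y = 1079.00

This is a positive demand shock: AD shifts right.
New AD: Y = 2674 − 12P.
Set AD = SRAS: 2674 − 12P = 12P − 516, so 3190 = 24P and P = 132.92.
Substituting into AD, Y = 1079.00.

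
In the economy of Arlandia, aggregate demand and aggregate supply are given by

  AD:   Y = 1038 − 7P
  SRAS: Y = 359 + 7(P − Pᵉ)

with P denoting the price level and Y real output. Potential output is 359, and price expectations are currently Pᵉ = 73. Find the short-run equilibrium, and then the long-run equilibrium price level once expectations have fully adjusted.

Short run: with Pᵉ = 73, SRAS is Y = 7P − 152. Setting AD = SRAS gives 1190 = 14P, so P = 85 and Y = 1038 − 7·85 = 443.
Output 443 is above potential 359, so over time expected prices rise and SRAS shifts left until Y returns to 359.
Long run: Y = 359 on the AD curve gives 359 = 1038 − 7P, so P = 97.

Short run: P = 85, Y = 443. Long run: P = 97.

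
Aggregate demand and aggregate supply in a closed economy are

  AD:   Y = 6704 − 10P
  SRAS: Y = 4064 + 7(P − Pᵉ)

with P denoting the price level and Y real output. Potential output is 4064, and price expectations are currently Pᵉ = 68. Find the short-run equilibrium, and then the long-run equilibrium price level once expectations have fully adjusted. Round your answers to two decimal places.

Short run: with Pᵉ = 68, SRAS is Y = 3588 + 7P. Setting AD = SRAS gives 3116 = 17P, so P = 183.29 and Y = 6704 − 10P = 4871.06.
Output 4871.06 is above potential 4064, so over time expected prices rise and SRAS shifts left until Y returns to 4064.
Long run: Y = 4064 on the AD curve gives 4064 = 6704 − 10P, so P = 264.00.

Short run: P = 183.29, Y = 4871.06. Long run: P = 264.00.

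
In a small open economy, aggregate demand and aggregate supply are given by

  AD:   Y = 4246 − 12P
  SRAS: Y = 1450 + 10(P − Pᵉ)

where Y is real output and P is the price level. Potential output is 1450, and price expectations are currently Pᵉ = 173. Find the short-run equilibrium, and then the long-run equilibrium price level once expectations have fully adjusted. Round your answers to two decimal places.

Short run: with Pᵉ = 173, SRAS is Y = 10P − 280. Setting AD = SRAS gives 4526 = 22P, so P = 205.73 and Y = 4246 − 12P = 1777.27.
Output 1777.27 is above potential 1450, so over time expected prices rise and SRAS shifts left until Y returns to 1450.
Long run: Y = 1450 on the AD curve gives 1450 = 4246 − 12P, so P = 233.00.

Short run: P = 205.73, Y = 1777.27. Long run: P = 233.00.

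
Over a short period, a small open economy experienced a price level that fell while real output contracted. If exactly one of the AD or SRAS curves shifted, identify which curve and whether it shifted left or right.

AD shifted left

P fell and Y fell. An AD shift moves P and Y in the same direction; an SRAS shift moves them in opposite directions.
Here P and Y moved in the same direction, so the AD curve shifted.
Since Y fell, AD shifted left.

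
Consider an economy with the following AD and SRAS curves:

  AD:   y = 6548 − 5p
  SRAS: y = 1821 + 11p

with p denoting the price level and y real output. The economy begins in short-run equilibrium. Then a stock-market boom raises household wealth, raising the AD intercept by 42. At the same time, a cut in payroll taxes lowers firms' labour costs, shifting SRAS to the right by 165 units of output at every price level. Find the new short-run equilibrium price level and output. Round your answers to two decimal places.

p = 287.75, y = 5151.25

After both shocks: AD is y = 6590 − 5p and SRAS is y = 1986 + 11p.
Setting them equal: 4604 = 16p, so p = 287.75.
Substituting into AD, y = 5151.25.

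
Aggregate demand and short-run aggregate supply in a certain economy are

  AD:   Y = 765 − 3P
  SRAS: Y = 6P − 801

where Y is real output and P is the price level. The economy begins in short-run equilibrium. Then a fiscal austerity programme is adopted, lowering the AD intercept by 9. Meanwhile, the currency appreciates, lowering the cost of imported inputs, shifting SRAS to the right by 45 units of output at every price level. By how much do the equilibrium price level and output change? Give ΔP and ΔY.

ΔP = -6, ΔY = +9

After both shocks: AD is Y = 756 − 3P and SRAS is Y = 6P − 756.
Setting them equal: 1512 = 9P, so P = 168.
Y = 756 − 3·168 = 252.
Initially P = 174, Y = 243, so ΔP = -6 and ΔY = +9.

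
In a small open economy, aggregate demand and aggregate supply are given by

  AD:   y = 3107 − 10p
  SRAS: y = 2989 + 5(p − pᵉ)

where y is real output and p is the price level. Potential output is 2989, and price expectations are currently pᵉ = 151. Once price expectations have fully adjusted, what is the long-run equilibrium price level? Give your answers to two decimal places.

Long-run p = 11.80

Short run: with pᵉ = 151, SRAS is y = 2234 + 5p. Setting AD = SRAS gives 873 = 15p, so p = 58.20 and y = 3107 − 10p = 2525.00.
Output 2525.00 is below potential 2989, so over time expected prices fall and SRAS shifts right until y returns to 2989.
Long run: y = 2989 on the AD curve gives 2989 = 3107 − 10p, so p = 11.80.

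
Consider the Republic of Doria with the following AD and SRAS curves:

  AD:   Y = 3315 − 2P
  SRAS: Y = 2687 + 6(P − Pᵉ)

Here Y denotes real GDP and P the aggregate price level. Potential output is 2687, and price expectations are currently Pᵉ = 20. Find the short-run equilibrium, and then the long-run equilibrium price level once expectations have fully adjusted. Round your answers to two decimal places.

Short run: with Pᵉ = 20, SRAS is Y = 2567 + 6P. Setting AD = SRAS gives 748 = 8P, so P = 93.50 and Y = 3315 − 2P = 3128.00.
Output 3128.00 is above potential 2687, so over time expected prices rise and SRAS shifts left until Y returns to 2687.
Long run: Y = 2687 on the AD curve gives 2687 = 3315 − 2P, so P = 314.00.

Short run: P = 93.50, Y = 3128.00. Long run: P = 314.00.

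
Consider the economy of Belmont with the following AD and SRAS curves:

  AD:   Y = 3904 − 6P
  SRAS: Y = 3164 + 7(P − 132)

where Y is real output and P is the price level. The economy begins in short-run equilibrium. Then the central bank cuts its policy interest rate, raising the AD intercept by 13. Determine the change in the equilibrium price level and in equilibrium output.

This is a positive demand shock: AD shifts right.
New AD: Y = 3917 − 6P.
SRAS can be written Y = 2240 + 7P.
Set AD = SRAS: 3917 − 6P = 2240 + 7P, so 1677 = 13P and P = 129.
Y = 3917 − 6·129 = 3143.
Initially P = 128, Y = 3136, so ΔP = +1 and ΔY = +7.

ΔP = +1, ΔY = +7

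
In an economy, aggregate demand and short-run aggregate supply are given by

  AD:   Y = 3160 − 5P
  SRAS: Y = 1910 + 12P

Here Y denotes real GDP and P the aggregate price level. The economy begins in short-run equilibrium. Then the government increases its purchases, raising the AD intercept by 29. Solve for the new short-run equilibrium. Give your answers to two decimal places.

This is a positive demand shock: AD shifts right.
New AD: Y = 3189 − 5P.
Set AD = SRAS: 3189 − 5P = 1910 + 12P, so 1279 = 17P and P = 75.24.
Substituting into AD, Y = 2812.82.

P = 75.24, Y = 2812.82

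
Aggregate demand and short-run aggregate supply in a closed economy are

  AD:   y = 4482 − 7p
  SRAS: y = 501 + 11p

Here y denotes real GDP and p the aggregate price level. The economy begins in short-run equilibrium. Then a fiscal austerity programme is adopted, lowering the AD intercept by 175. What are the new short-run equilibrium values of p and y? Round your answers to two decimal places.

p = 211.44, y = 2826.89

This is a negative demand shock: AD shifts left.
New AD: y = 4307 − 7p.
Set AD = SRAS: 4307 − 7p = 501 + 11p, so 3806 = 18p and p = 211.44.
Substituting into AD, y = 2826.89.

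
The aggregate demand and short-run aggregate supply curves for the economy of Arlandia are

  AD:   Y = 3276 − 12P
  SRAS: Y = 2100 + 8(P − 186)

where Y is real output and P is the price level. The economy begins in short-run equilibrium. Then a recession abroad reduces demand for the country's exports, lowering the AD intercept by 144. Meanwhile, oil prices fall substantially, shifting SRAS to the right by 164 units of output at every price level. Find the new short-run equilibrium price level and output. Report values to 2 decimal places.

After both shocks: AD is Y = 3132 − 12P and SRAS is Y = 776 + 8P.
Setting them equal: 2356 = 20P, so P = 117.80.
Substituting into AD, Y = 1718.40.

P = 117.80, Y = 1718.40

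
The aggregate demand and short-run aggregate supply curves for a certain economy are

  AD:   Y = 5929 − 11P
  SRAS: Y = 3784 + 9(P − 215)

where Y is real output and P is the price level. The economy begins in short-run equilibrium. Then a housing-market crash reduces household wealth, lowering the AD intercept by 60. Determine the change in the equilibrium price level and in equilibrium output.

ΔP = -3, ΔY = -27

This is a negative demand shock: AD shifts left.
New AD: Y = 5869 − 11P.
SRAS can be written Y = 1849 + 9P.
Set AD = SRAS: 5869 − 11P = 1849 + 9P, so 4020 = 20P and P = 201.
Y = 5869 − 11·201 = 3658.
Initially P = 204, Y = 3685, so ΔP = -3 and ΔY = -27.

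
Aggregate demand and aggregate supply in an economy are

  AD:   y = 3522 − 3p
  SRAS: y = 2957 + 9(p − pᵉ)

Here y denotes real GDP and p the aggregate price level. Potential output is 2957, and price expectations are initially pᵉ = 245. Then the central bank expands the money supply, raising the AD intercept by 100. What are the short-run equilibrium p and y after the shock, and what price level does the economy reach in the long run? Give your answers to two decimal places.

Short run: p = 239.17, y = 2904.50. Long run: p = 221.67.

AD shifts right: new AD is y = 3622 − 3p. With pᵉ = 245, SRAS is y = 752 + 9p.
Short run: 3622 − 3p = 752 + 9p gives 2870 = 12p, so p = 239.17 and y = 3622 − 3p = 2904.50.
y = 2904.50 is below potential 2957; expectations adjust and SRAS shifts right until y = 2957.
Long run: on the new AD curve, 2957 = 3622 − 3p gives p = 221.67.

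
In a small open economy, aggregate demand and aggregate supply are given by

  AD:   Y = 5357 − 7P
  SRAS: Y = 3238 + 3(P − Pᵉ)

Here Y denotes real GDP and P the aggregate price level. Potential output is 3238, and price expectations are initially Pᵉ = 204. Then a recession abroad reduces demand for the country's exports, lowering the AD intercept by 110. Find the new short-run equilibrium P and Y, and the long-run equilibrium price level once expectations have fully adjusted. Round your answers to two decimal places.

AD shifts left: new AD is Y = 5247 − 7P. With Pᵉ = 204, SRAS is Y = 2626 + 3P.
Short run: 5247 − 7P = 2626 + 3P gives 2621 = 10P, so P = 262.10 and Y = 5247 − 7P = 3412.30.
Y = 3412.30 is above potential 3238; expectations adjust and SRAS shifts left until Y = 3238.
Long run: on the new AD curve, 3238 = 5247 − 7P gives P = 287.00.

Short run: P = 262.10, Y = 3412.30. Long run: P = 287.00.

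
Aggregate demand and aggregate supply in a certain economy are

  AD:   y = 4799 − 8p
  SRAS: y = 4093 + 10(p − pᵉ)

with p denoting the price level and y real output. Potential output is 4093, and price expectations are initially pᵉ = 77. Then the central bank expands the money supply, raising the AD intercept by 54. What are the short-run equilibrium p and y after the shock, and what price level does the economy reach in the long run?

AD shifts right: new AD is y = 4853 − 8p. With pᵉ = 77, SRAS is y = 3323 + 10p.
Short run: 4853 − 8p = 3323 + 10p gives 1530 = 18p, so p = 85 and y = 4853 − 8·85 = 4173.
y = 4173 is above potential 4093; expectations adjust and SRAS shifts left until y = 4093.
Long run: on the new AD curve, 4093 = 4853 − 8p gives p = 95.

Short run: p = 85, y = 4173. Long run: p = 95.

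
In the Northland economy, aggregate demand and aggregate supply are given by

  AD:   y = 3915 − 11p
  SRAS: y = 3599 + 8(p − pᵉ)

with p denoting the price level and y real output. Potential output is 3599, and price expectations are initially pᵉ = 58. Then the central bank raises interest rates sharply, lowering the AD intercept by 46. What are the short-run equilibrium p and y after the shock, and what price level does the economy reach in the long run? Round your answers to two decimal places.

Short run: p = 38.63, y = 3444.05. Long run: p = 24.55.

AD shifts left: new AD is y = 3869 − 11p. With pᵉ = 58, SRAS is y = 3135 + 8p.
Short run: 3869 − 11p = 3135 + 8p gives 734 = 19p, so p = 38.63 and y = 3869 − 11p = 3444.05.
y = 3444.05 is below potential 3599; expectations adjust and SRAS shifts right until y = 3599.
Long run: on the new AD curve, 3599 = 3869 − 11p gives p = 24.55.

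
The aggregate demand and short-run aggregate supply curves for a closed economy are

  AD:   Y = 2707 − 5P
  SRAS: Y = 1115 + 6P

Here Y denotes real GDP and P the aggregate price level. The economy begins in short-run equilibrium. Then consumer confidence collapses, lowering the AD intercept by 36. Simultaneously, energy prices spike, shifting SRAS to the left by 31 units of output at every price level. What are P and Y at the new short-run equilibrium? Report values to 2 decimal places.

After both shocks: AD is Y = 2671 − 5P and SRAS is Y = 1084 + 6P.
Setting them equal: 1587 = 11P, so P = 144.27.
Substituting into AD, Y = 1949.64.

P = 144.27, Y = 1949.64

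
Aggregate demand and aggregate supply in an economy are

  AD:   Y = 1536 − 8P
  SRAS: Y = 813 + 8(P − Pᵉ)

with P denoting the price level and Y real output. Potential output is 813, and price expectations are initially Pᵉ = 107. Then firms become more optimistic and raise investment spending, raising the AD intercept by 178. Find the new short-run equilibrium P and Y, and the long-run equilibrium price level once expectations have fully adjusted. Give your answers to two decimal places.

Short run: P = 109.81, Y = 835.50. Long run: P = 112.63.

AD shifts right: new AD is Y = 1714 − 8P. With Pᵉ = 107, SRAS is Y = 8P − 43.
Short run: 1714 − 8P = 8P − 43 gives 1757 = 16P, so P = 109.81 and Y = 1714 − 8P = 835.50.
Y = 835.50 is above potential 813; expectations adjust and SRAS shifts left until Y = 813.
Long run: on the new AD curve, 813 = 1714 − 8P gives P = 112.63.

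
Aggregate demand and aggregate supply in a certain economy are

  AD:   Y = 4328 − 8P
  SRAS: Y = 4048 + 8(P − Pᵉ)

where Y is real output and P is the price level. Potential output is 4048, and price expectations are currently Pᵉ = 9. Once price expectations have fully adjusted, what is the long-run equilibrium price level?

Long-run P = 35

Short run: with Pᵉ = 9, SRAS is Y = 3976 + 8P. Setting AD = SRAS gives 352 = 16P, so P = 22 and Y = 4328 − 8·22 = 4152.
Output 4152 is above potential 4048, so over time expected prices rise and SRAS shifts left until Y returns to 4048.
Long run: Y = 4048 on the AD curve gives 4048 = 4328 − 8P, so P = 35.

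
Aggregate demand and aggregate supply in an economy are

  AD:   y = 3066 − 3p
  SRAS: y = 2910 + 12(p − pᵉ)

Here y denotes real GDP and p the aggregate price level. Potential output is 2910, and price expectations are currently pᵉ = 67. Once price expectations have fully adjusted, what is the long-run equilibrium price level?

Short run: with pᵉ = 67, SRAS is y = 2106 + 12p. Setting AD = SRAS gives 960 = 15p, so p = 64 and y = 3066 − 3·64 = 2874.
Output 2874 is below potential 2910, so over time expected prices fall and SRAS shifts right until y returns to 2910.
Long run: y = 2910 on the AD curve gives 2910 = 3066 − 3p, so p = 52.

Long-run p = 52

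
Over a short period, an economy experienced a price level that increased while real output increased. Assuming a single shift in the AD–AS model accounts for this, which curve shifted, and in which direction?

AD shifted right

P rose and Y rose. An AD shift moves P and Y in the same direction; an SRAS shift moves them in opposite directions.
Here P and Y moved in the same direction, so the AD curve shifted.
Since Y rose, AD shifted right.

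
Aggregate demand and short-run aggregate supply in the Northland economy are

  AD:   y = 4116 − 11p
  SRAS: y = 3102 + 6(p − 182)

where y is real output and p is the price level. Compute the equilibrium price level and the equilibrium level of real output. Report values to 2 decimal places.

Write SRAS as y = 3102 + 6p − 1092 = 2010 + 6p.
Set AD = SRAS: 4116 − 11p = 2010 + 6p, so 2106 = 17p and p = 123.88.
Substituting into AD, y = 4116 − 11p = 2753.29.

p = 123.88, y = 2753.29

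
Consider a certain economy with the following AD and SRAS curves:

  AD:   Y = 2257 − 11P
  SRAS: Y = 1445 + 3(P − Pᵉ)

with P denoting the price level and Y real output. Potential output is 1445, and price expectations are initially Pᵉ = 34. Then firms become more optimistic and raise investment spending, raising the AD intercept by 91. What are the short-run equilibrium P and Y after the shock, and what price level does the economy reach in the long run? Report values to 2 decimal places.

Short run: P = 71.79, Y = 1558.36. Long run: P = 82.09.

AD shifts right: new AD is Y = 2348 − 11P. With Pᵉ = 34, SRAS is Y = 1343 + 3P.
Short run: 2348 − 11P = 1343 + 3P gives 1005 = 14P, so P = 71.79 and Y = 2348 − 11P = 1558.36.
Y = 1558.36 is above potential 1445; expectations adjust and SRAS shifts left until Y = 1445.
Long run: on the new AD curve, 1445 = 2348 − 11P gives P = 82.09.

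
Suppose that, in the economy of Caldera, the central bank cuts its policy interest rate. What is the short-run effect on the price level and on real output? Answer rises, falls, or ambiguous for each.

This is a positive demand shock: AD shifts right.
Moving along the upward-sloping SRAS curve, P rises and Y rises.

Price level: rises; output: rises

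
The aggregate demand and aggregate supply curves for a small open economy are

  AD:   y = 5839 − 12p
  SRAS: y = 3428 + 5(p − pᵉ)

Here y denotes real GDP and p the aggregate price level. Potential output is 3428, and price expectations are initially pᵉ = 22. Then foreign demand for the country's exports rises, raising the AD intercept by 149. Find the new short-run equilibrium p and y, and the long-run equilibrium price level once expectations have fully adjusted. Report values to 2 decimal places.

AD shifts right: new AD is y = 5988 − 12p. With pᵉ = 22, SRAS is y = 3318 + 5p.
Short run: 5988 − 12p = 3318 + 5p gives 2670 = 17p, so p = 157.06 and y = 5988 − 12p = 4103.29.
y = 4103.29 is above potential 3428; expectations adjust and SRAS shifts left until y = 3428.
Long run: on the new AD curve, 3428 = 5988 − 12p gives p = 213.33.

Short run: p = 157.06, y = 4103.29. Long run: p = 213.33.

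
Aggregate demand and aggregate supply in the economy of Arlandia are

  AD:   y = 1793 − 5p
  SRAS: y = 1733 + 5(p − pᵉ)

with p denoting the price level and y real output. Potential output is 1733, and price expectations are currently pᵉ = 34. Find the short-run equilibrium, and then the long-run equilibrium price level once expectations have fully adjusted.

Short run: p = 23, y = 1678. Long run: p = 12.

Short run: with pᵉ = 34, SRAS is y = 1563 + 5p. Setting AD = SRAS gives 230 = 10p, so p = 23 and y = 1793 − 5·23 = 1678.
Output 1678 is below potential 1733, so over time expected prices fall and SRAS shifts right until y returns to 1733.
Long run: y = 1733 on the AD curve gives 1733 = 1793 − 5p, so p = 12.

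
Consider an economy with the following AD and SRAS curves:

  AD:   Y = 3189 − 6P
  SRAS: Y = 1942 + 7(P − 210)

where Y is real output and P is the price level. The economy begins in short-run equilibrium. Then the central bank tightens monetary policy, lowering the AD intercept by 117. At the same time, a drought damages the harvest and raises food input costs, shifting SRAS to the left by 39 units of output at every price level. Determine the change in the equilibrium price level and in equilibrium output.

After both shocks: AD is Y = 3072 − 6P and SRAS is Y = 433 + 7P.
Setting them equal: 2639 = 13P, so P = 203.
Y = 3072 − 6·203 = 1854.
Initially P = 209, Y = 1935, so ΔP = -6 and ΔY = -81.

ΔP = -6, ΔY = -81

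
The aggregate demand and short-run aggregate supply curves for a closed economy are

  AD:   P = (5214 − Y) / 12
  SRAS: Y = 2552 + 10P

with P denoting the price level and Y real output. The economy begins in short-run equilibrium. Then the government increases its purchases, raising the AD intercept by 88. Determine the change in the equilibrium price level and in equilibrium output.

ΔP = +4, ΔY = +40

This is a positive demand shock: AD shifts right.
New AD: Y = 5302 − 12P.
Set AD = SRAS: 5302 − 12P = 2552 + 10P, so 2750 = 22P and P = 125.
Y = 5302 − 12·125 = 3802.
Initially P = 121, Y = 3762, so ΔP = +4 and ΔY = +40.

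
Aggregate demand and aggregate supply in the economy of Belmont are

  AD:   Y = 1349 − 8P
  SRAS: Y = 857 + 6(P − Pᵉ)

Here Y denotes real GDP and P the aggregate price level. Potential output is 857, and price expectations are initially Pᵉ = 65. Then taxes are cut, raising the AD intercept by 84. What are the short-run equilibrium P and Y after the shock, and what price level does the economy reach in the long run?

AD shifts right: new AD is Y = 1433 − 8P. With Pᵉ = 65, SRAS is Y = 467 + 6P.
Short run: 1433 − 8P = 467 + 6P gives 966 = 14P, so P = 69 and Y = 1433 − 8·69 = 881.
Y = 881 is above potential 857; expectations adjust and SRAS shifts left until Y = 857.
Long run: on the new AD curve, 857 = 1433 − 8P gives P = 72.

Short run: P = 69, Y = 881. Long run: P = 72.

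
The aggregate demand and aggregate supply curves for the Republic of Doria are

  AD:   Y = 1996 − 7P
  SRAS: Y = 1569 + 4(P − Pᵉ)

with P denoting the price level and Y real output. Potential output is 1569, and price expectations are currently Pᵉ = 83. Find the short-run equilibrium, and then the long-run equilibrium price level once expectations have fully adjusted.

Short run: P = 69, Y = 1513. Long run: P = 61.

Short run: with Pᵉ = 83, SRAS is Y = 1237 + 4P. Setting AD = SRAS gives 759 = 11P, so P = 69 and Y = 1996 − 7·69 = 1513.
Output 1513 is below potential 1569, so over time expected prices fall and SRAS shifts right until Y returns to 1569.
Long run: Y = 1569 on the AD curve gives 1569 = 1996 − 7P, so P = 61.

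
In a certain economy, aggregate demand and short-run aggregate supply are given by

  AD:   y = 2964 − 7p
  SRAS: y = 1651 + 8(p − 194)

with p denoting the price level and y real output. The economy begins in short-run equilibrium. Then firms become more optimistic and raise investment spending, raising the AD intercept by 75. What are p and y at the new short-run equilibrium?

p = 196, y = 1667

This is a positive demand shock: AD shifts right.
New AD: y = 3039 − 7p.
SRAS can be written y = 99 + 8p.
Set AD = SRAS: 3039 − 7p = 99 + 8p, so 2940 = 15p and p = 196.
y = 3039 − 7·196 = 1667.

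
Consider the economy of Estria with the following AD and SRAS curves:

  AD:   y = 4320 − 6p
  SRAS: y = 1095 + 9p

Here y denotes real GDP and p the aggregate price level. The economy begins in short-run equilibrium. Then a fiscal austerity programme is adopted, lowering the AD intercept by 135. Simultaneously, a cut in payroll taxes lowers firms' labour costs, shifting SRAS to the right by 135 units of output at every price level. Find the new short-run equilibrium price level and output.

p = 197, y = 3003

After both shocks: AD is y = 4185 − 6p and SRAS is y = 1230 + 9p.
Setting them equal: 2955 = 15p, so p = 197.
y = 4185 − 6·197 = 3003.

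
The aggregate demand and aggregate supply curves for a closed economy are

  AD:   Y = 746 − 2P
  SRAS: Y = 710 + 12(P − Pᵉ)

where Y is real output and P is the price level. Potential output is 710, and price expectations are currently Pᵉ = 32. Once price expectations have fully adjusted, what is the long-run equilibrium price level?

Long-run P = 18

Short run: with Pᵉ = 32, SRAS is Y = 326 + 12P. Setting AD = SRAS gives 420 = 14P, so P = 30 and Y = 746 − 2·30 = 686.
Output 686 is below potential 710, so over time expected prices fall and SRAS shifts right until Y returns to 710.
Long run: Y = 710 on the AD curve gives 710 = 746 − 2P, so P = 18.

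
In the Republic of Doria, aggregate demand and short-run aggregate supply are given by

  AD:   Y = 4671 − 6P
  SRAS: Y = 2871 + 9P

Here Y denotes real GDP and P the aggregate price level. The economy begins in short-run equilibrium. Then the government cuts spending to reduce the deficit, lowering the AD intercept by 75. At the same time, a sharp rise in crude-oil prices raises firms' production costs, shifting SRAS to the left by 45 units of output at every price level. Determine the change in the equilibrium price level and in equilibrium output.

ΔP = -2, ΔY = -63

After both shocks: AD is Y = 4596 − 6P and SRAS is Y = 2826 + 9P.
Setting them equal: 1770 = 15P, so P = 118.
Y = 4596 − 6·118 = 3888.
Initially P = 120, Y = 3951, so ΔP = -2 and ΔY = -63.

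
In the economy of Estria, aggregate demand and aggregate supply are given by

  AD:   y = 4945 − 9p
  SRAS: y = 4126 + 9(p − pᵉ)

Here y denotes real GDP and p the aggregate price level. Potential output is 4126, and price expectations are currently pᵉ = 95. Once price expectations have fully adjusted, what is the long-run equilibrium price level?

Long-run p = 91

Short run: with pᵉ = 95, SRAS is y = 3271 + 9p. Setting AD = SRAS gives 1674 = 18p, so p = 93 and y = 4945 − 9·93 = 4108.
Output 4108 is below potential 4126, so over time expected prices fall and SRAS shifts right until y returns to 4126.
Long run: y = 4126 on the AD curve gives 4126 = 4945 − 9p, so p = 91.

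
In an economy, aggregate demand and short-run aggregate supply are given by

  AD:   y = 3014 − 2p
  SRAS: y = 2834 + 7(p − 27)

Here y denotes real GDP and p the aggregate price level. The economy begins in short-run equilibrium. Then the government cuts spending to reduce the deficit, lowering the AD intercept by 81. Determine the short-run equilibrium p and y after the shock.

p = 32, y = 2869

This is a negative demand shock: AD shifts left.
New AD: y = 2933 − 2p.
SRAS can be written y = 2645 + 7p.
Set AD = SRAS: 2933 − 2p = 2645 + 7p, so 288 = 9p and p = 32.
y = 2933 − 2·32 = 2869.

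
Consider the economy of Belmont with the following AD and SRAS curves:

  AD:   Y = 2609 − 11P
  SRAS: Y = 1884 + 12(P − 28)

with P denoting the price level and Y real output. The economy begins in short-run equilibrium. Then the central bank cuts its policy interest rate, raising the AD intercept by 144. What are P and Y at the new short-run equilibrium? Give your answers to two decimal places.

P = 52.39, Y = 2176.70

This is a positive demand shock: AD shifts right.
New AD: Y = 2753 − 11P.
SRAS can be written Y = 1548 + 12P.
Set AD = SRAS: 2753 − 11P = 1548 + 12P, so 1205 = 23P and P = 52.39.
Substituting into AD, Y = 2176.70.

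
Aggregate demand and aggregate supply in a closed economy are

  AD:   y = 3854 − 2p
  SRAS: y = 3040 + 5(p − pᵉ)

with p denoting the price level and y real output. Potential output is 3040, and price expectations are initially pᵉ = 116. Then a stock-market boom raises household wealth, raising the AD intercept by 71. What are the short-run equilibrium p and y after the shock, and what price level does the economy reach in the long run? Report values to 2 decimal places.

AD shifts right: new AD is y = 3925 − 2p. With pᵉ = 116, SRAS is y = 2460 + 5p.
Short run: 3925 − 2p = 2460 + 5p gives 1465 = 7p, so p = 209.29 and y = 3925 − 2p = 3506.43.
y = 3506.43 is above potential 3040; expectations adjust and SRAS shifts left until y = 3040.
Long run: on the new AD curve, 3040 = 3925 − 2p gives p = 442.50.

Short run: p = 209.29, y = 3506.43. Long run: p = 442.50.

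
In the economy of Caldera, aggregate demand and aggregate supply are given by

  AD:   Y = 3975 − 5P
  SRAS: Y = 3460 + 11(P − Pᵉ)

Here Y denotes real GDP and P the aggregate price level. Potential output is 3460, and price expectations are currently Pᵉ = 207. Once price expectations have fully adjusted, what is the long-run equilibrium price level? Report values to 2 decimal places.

Long-run P = 103.00

Short run: with Pᵉ = 207, SRAS is Y = 1183 + 11P. Setting AD = SRAS gives 2792 = 16P, so P = 174.50 and Y = 3975 − 5P = 3102.50.
Output 3102.50 is below potential 3460, so over time expected prices fall and SRAS shifts right until Y returns to 3460.
Long run: Y = 3460 on the AD curve gives 3460 = 3975 − 5P, so P = 103.00.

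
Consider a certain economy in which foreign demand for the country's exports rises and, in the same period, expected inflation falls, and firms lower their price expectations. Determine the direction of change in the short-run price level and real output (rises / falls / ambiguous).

The first event is a positive demand shock: AD shifts right, which by itself pushes P up and Y up.
The second is a favourable supply shock: SRAS shifts right, which by itself pushes P down and Y up.
The two shocks push P in opposite directions, so the effect on P is ambiguous. Both shocks push Y up, so Y rises.

Price level: ambiguous; output: rises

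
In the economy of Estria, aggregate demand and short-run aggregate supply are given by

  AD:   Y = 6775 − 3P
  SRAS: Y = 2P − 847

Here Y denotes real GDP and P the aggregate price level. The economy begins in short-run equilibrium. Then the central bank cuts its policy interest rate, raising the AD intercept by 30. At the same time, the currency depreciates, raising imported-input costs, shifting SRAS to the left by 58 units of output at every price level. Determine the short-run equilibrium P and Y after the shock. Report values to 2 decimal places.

After both shocks: AD is Y = 6805 − 3P and SRAS is Y = 2P − 905.
Setting them equal: 7710 = 5P, so P = 1542.00.
Substituting into AD, Y = 2179.00.

P = 1542.00, Y = 2179.00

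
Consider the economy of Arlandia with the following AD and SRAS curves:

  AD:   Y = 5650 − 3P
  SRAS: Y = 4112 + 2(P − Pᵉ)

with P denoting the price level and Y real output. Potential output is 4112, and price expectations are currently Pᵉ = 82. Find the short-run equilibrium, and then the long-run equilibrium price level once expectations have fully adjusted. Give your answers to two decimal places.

Short run: with Pᵉ = 82, SRAS is Y = 3948 + 2P. Setting AD = SRAS gives 1702 = 5P, so P = 340.40 and Y = 5650 − 3P = 4628.80.
Output 4628.80 is above potential 4112, so over time expected prices rise and SRAS shifts left until Y returns to 4112.
Long run: Y = 4112 on the AD curve gives 4112 = 5650 − 3P, so P = 512.67.

Short run: P = 340.40, Y = 4628.80. Long run: P = 512.67.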